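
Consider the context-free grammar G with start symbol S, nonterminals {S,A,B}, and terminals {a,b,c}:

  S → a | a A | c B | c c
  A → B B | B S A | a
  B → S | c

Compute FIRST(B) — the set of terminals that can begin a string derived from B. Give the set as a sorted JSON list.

Compute FIRST by fixpoint:
[1]
  A via A→a: +{a}
  B via B→c: +{c}
  S via S→a: +{a}
  S via S→c B: +{c}
  S: {a,c}  A: {a}  B: {c}
[2]
  A via A→B B: +{c}
  B via B→S: +{a}
  S: {a,c}  A: {a,c}  B: {a,c}
[3] (no change)
  S: {a,c}  A: {a,c}  B: {a,c}

FIRST(B) = ["a", "c"]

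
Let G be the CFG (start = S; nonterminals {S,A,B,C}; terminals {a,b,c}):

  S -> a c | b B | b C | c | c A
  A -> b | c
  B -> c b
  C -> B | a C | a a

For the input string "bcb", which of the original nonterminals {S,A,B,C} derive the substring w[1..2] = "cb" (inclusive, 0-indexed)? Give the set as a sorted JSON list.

CNF form of G:
  S -> T0 A | T1 B | T1 C | T2 T0 | c
  A -> b | c
  B -> T0 T1
  C -> T0 T1 | T2 C | T2 T2
  T0 -> c
  T1 -> b
  T2 -> a

CYK table (by increasing span) — only the sub-triangle for w[1..2]:
  T[1,1] 'c' = {A,S,T0}  orig:{A,S}
  T[2,2] 'b' = {A,T1}  orig:{A}
  T[1,2] 'cb' = {B,C,S}

Original NTs in T[1,2] deriving "cb": ["B", "C", "S"]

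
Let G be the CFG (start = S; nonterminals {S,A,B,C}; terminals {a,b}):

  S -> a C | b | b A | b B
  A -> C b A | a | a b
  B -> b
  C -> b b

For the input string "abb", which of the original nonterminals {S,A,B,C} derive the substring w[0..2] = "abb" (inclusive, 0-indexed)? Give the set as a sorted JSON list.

CNF form of G:
  S -> T0 A | T0 B | T1 C | b
  A -> C X2 | T1 T0 | a
  B -> b
  C -> T0 T0
  T0 -> b
  T1 -> a
  X2 -> T0 A

CYK table (by increasing span) — only the sub-triangle for w[0..2]:
  T[0,0] 'a' = {A,T1}  orig:{A}
  T[1,1] 'b' = {B,S,T0}  orig:{B,S}
  T[2,2] 'b' = {B,S,T0}  orig:{B,S}
  T[0,1] 'ab' = {A}
  T[1,2] 'bb' = {C,S}
  T[0,2] 'abb' = {S}

Original NTs in T[0,2] deriving "abb": ["S"]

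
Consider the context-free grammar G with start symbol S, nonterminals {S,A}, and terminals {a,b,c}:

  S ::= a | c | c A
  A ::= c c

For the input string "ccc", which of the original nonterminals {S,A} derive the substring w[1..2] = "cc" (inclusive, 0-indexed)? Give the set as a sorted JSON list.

Convert to CNF:
  S -> T0 A | a | c
  A -> T0 T0
  T0 -> c

Fill CYK table bottom-up (cells [i..j] with 1 ≤ i ≤ j ≤ 2 only):
  [1..1]={S,T0}  "c"  orig:{S}
  [2..2]={S,T0}  "c"  orig:{S}
  [1..2]={A}  "cc"

Original NTs in T[1,2] deriving "cc": ["A"]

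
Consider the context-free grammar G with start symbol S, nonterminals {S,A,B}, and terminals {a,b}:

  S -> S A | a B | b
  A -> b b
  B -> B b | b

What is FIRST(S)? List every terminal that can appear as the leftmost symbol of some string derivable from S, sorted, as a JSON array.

FIRST sets, iterate to fixpoint:
round 1:
  A via A→b b: +{b}
  B via B→b: +{b}
  S via S→a B: +{a}
  S via S→b: +{b}
  FIRST[S]={a,b}  FIRST[A]={b}  FIRST[B]={b}
round 2: done
  FIRST[S]={a,b}  FIRST[A]={b}  FIRST[B]={b}

FIRST(S) = ["a", "b"]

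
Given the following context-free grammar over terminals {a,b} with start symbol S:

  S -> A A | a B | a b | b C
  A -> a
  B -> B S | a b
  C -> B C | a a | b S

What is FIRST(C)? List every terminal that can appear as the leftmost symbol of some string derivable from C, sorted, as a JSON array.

FIRST iteration:
iter 1:
  A via A→a: +{a}
  B via B→a b: +{a}
  C via C→B C: +{a}
  C via C→b S: +{b}
  S via S→A A: +{a}
  S via S→b C: +{b}
  S: {a,b}  A: {a}  B: {a}  C: {a,b}
iter 2: — fixpoint
  S: {a,b}  A: {a}  B: {a}  C: {a,b}

FIRST(C) = ["a", "b"]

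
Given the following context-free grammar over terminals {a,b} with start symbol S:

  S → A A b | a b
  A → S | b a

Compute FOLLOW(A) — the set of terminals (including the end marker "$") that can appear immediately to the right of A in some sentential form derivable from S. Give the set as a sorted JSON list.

Compute FIRST by fixpoint:
iter 1:
  A via A→b a: +{b}
  S via S→A A b: +{b}
  S via S→a b: +{a}
  FIRST[S]={a,b}  FIRST[A]={b}
iter 2:
  A via A→S: +{a}
  FIRST[S]={a,b}  FIRST[A]={a,b}
iter 3: done
  FIRST[S]={a,b}  FIRST[A]={a,b}

FOLLOW sets:
initialize: $ ∈ FOLLOW(S)
round 1:
  S→A A b: FOLLOW(A) ⊇ FIRST(A) = {a,b}; new: +{a,b}
  FOLLOW(S)={$}  FOLLOW(A)={a,b}
round 2:
  A→S: FOLLOW(S) ⊇ FOLLOW(A) ⊇ {a,b}; new: +{a,b}
  FOLLOW(S)={$,a,b}  FOLLOW(A)={a,b}
round 3: done
  FOLLOW(S)={$,a,b}  FOLLOW(A)={a,b}

FOLLOW(A) = ["a", "b"]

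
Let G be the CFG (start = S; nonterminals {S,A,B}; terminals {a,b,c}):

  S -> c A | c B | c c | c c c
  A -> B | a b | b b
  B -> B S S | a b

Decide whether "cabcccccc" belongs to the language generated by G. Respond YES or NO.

CNF form of G:
  S -> T2 A | T2 B | T2 T2 | T2 X5
  A -> B X3 | T0 T1 | T1 T1
  B -> B X4 | T0 T1
  T0 -> a
  T1 -> b
  T2 -> c
  X3 -> S S
  X4 -> S S
  X5 -> T2 T2

Fill CYK table bottom-up:
  cell(0,0) c: {T2}  orig:{}
  cell(1,1) a: {T0}  orig:{}
  cell(2,2) b: {T1}  orig:{}
  cell(3,3) c: {T2}  orig:{}
  cell(4,4) c: {T2}  orig:{}
  cell(5,5) c: {T2}  orig:{}
  cell(6,6) c: {T2}  orig:{}
  cell(7,7) c: {T2}  orig:{}
  cell(8,8) c: {T2}  orig:{}
  cell(0,1) ca: ∅
  cell(1,2) ab: {A,B}
  cell(2,3) bc: ∅
  cell(3,4) cc: {S,X5}  orig:{S}
  cell(4,5) cc: {S,X5}  orig:{S}
  cell(5,6) cc: {S,X5}  orig:{S}
  cell(6,7) cc: {S,X5}  orig:{S}
  cell(7,8) cc: {S,X5}  orig:{S}
  cell(0,2) cab: {S}
  cell(1,3) abc: ∅
  cell(2,4) bcc: ∅
  cell(3,5) ccc: {S}
  cell(4,6) ccc: {S}
  cell(5,7) ccc: {S}
  cell(6,8) ccc: {S}
  cell(0,3) cabc: ∅
  cell(1,4) abcc: ∅
  cell(2,5) bccc: ∅
  cell(3,6) cccc: {X3,X4}  orig:{}
  cell(4,7) cccc: {X3,X4}  orig:{}
  cell(5,8) cccc: {X3,X4}  orig:{}
  cell(0,4) cabcc: {X3,X4}  orig:{}
  cell(1,5) abccc: ∅
  cell(2,6) bcccc: ∅
  cell(3,7) ccccc: {X3,X4}  orig:{}
  cell(4,8) ccccc: {X3,X4}  orig:{}
  cell(0,5) cabccc: {X3,X4}  orig:{}
  cell(1,6) abcccc: {A,B}
  cell(2,7) bccccc: ∅
  cell(3,8) cccccc: {X3,X4}  orig:{}
  cell(0,6) cabcccc: {S}
  cell(1,7) abccccc: {A,B}
  cell(2,8) bcccccc: ∅
  cell(0,7) cabccccc: {S}
  cell(1,8) abcccccc: {A,B}
  cell(0,8) cabcccccc: {S,X3,X4}  orig:{S}

S ∈ T[0,8] ⇒ YES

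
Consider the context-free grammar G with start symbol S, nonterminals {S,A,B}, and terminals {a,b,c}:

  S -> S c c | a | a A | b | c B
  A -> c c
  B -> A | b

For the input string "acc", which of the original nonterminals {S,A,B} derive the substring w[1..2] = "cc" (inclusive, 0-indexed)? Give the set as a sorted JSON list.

CNF form of G:
  S -> S X2 | T0 B | T1 A | a | b
  A -> T0 T0
  B -> T0 T0 | b
  T0 -> c
  T1 -> a
  X2 -> T0 T0

Fill CYK table bottom-up (cells [i..j] with 1 ≤ i ≤ j ≤ 2 only):
  cell(1,1) c: {T0}  orig:{}
  cell(2,2) c: {T0}  orig:{}
  cell(1,2) cc: {A,B,X2}  orig:{A,B}

Original NTs in T[1,2] deriving "cc": ["A", "B"]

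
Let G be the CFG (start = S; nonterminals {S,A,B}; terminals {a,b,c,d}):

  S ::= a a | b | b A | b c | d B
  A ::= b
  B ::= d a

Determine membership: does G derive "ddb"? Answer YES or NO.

CNF form of G:
  S -> T0 B | T1 T1 | T2 A | T2 T3 | b
  A -> b
  B -> T0 T1
  T0 -> d
  T1 -> a
  T2 -> b
  T3 -> c

Fill CYK table bottom-up:
  T[0,0] 'd' = {T0}  orig:{}
  T[1,1] 'd' = {T0}  orig:{}
  T[2,2] 'b' = {A,S,T2}  orig:{A,S}
  T[0,1] 'dd' = ∅
  T[1,2] 'db' = ∅
  T[0,2] 'ddb' = ∅

S ∉ T[0,2] ⇒ NO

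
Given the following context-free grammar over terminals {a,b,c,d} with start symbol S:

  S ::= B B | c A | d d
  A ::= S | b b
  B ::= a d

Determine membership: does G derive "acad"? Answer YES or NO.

Convert to CNF:
  S -> B B | T1 A | T2 T2
  A -> B B | T0 T0 | T1 A | T2 T2
  B -> T3 T2
  T0 -> b
  T1 -> c
  T2 -> d
  T3 -> a

CYK fill:
  [0..0]={T3}  "a"  orig:{}
  [1..1]={T1}  "c"  orig:{}
  [2..2]={T3}  "a"  orig:{}
  [3..3]={T2}  "d"  orig:{}
  [0..1]=∅  "ac"
  [1..2]=∅  "ca"
  [2..3]={B}  "ad"
  [0..2]=∅  "aca"
  [1..3]=∅  "cad"
  [0..3]=∅  "acad"

S ∉ T[0,3] ⇒ NO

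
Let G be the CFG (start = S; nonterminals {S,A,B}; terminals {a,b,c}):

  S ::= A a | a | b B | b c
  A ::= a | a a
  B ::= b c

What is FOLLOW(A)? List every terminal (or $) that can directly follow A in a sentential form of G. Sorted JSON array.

FIRST sets, iterate to fixpoint:
iter 1:
  A via A→a: +{a}
  B via B→b c: +{b}
  S via S→A a: +{a}
  S via S→b B: +{b}
  FIRST[S]={a,b}  FIRST[A]={a}  FIRST[B]={b}
iter 2: — fixpoint
  FIRST[S]={a,b}  FIRST[A]={a}  FIRST[B]={b}

FOLLOW sets:
seed FOLLOW(S) with $
iter 1:
  S→A a: FOLLOW(A) ⊇ FIRST(a) = {a}; new: +{a}
  S→b B: FOLLOW(B) ⊇ FOLLOW(S) ⊇ {$}; new: +{$}
  S: {$}  A: {a}  B: {$}
iter 2: — fixpoint
  S: {$}  A: {a}  B: {$}

FOLLOW(A) = ["a"]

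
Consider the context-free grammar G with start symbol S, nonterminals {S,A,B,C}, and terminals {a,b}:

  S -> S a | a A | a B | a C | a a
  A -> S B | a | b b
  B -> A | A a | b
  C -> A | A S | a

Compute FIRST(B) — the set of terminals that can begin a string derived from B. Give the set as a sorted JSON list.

FIRST sets, iterate to fixpoint:
pass 1:
  A via A→a: +{a}
  A via A→b b: +{b}
  B via B→A: +{a,b}
  C via C→A: +{a,b}
  S via S→a A: +{a}
  FIRST[S]={a}  FIRST[A]={a,b}  FIRST[B]={a,b}  FIRST[C]={a,b}
pass 2: done
  FIRST[S]={a}  FIRST[A]={a,b}  FIRST[B]={a,b}  FIRST[C]={a,b}

FIRST(B) = ["a", "b"]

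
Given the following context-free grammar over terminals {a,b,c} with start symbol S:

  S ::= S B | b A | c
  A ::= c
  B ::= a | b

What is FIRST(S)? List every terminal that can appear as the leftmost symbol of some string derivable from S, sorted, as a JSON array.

FIRST sets, iterate to fixpoint:
pass 1:
  A via A→c: +{c}
  B via B→a: +{a}
  B via B→b: +{b}
  S via S→b A: +{b}
  S via S→c: +{c}
  FIRST(S)={b,c}  FIRST(A)={c}  FIRST(B)={a,b}
pass 2: done
  FIRST(S)={b,c}  FIRST(A)={c}  FIRST(B)={a,b}

FIRST(S) = ["b", "c"]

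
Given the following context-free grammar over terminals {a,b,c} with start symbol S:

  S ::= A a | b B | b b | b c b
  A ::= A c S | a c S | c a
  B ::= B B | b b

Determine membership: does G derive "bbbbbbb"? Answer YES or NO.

CNF form of G:
  S -> A T1 | T2 B | T2 T2 | T2 X5
  A -> A X3 | T0 T1 | T1 X4
  B -> B B | T2 T2
  T0 -> c
  T1 -> a
  T2 -> b
  X3 -> T0 S
  X4 -> T0 S
  X5 -> T0 T2

Fill CYK table bottom-up:
  cell(0,0) b: {T2}  orig:{}
  cell(1,1) b: {T2}  orig:{}
  cell(2,2) b: {T2}  orig:{}
  cell(3,3) b: {T2}  orig:{}
  cell(4,4) b: {T2}  orig:{}
  cell(5,5) b: {T2}  orig:{}
  cell(6,6) b: {T2}  orig:{}
  cell(0,1) bb: {B,S}
  cell(1,2) bb: {B,S}
  cell(2,3) bb: {B,S}
  cell(3,4) bb: {B,S}
  cell(4,5) bb: {B,S}
  cell(5,6) bb: {B,S}
  cell(0,2) bbb: {S}
  cell(1,3) bbb: {S}
  cell(2,4) bbb: {S}
  cell(3,5) bbb: {S}
  cell(4,6) bbb: {S}
  cell(0,3) bbbb: {B}
  cell(1,4) bbbb: {B}
  cell(2,5) bbbb: {B}
  cell(3,6) bbbb: {B}
  cell(0,4) bbbbb: {S}
  cell(1,5) bbbbb: {S}
  cell(2,6) bbbbb: {S}
  cell(0,5) bbbbbb: {B}
  cell(1,6) bbbbbb: {B}
  cell(0,6) bbbbbbb: {S}

S ∈ T[0,6] ⇒ YES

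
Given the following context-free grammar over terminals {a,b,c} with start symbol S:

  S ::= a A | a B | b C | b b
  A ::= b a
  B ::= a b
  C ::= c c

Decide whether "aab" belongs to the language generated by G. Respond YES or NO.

CNF form of G:
  S -> T0 C | T0 T0 | T1 A | T1 B
  A -> T0 T1
  B -> T1 T0
  C -> T2 T2
  T0 -> b
  T1 -> a
  T2 -> c

CYK table (by increasing span):
  T[0,0] 'a' = {T1}  orig:{}
  T[1,1] 'a' = {T1}  orig:{}
  T[2,2] 'b' = {T0}  orig:{}
  T[0,1] 'aa' = ∅
  T[1,2] 'ab' = {B}
  T[0,2] 'aab' = {S}

S ∈ T[0,2] ⇒ YES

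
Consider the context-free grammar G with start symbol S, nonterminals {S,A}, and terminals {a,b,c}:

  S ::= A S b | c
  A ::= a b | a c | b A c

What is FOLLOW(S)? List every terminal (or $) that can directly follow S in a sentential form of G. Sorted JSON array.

FIRST iteration:
iter 1:
  A via A→a b: +{a}
  A via A→b A c: +{b}
  S via S→A S b: +{a,b}
  S via S→c: +{c}
  FIRST[S]={a,b,c}  FIRST[A]={a,b}
iter 2: — fixpoint
  FIRST[S]={a,b,c}  FIRST[A]={a,b}

FOLLOW sets:
initialize: $ ∈ FOLLOW(S)
[1]
  A→b A c: FOLLOW(A) ⊇ FIRST(c) = {c}; new: +{c}
  S→A S b: FOLLOW(A) ⊇ FIRST(S) = {a,b,c}; new: +{a,b}
  S→A S b: FOLLOW(S) ⊇ FIRST(b) = {b}; new: +{b}
  S: {$,b}  A: {a,b,c}
[2] — fixpoint
  S: {$,b}  A: {a,b,c}

FOLLOW(S) = ["$", "b"]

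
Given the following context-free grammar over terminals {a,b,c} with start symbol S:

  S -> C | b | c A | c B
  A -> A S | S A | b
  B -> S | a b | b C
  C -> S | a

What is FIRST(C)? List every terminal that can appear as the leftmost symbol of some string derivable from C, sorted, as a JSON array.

FIRST sets, iterate to fixpoint:
[1]
  A via A→b: +{b}
  B via B→a b: +{a}
  B via B→b C: +{b}
  C via C→a: +{a}
  S via S→C: +{a}
  S via S→b: +{b}
  S via S→c A: +{c}
  FIRST(S)={a,b,c}  FIRST(A)={b}  FIRST(B)={a,b}  FIRST(C)={a}
[2]
  A via A→S A: +{a,c}
  B via B→S: +{c}
  C via C→S: +{b,c}
  FIRST(S)={a,b,c}  FIRST(A)={a,b,c}  FIRST(B)={a,b,c}  FIRST(C)={a,b,c}
[3] done
  FIRST(S)={a,b,c}  FIRST(A)={a,b,c}  FIRST(B)={a,b,c}  FIRST(C)={a,b,c}

FIRST(C) = ["a", "b", "c"]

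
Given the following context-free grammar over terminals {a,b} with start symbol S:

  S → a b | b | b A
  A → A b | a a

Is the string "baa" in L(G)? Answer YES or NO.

Convert to CNF:
  S -> T0 A | T1 T0 | b
  A -> A T0 | T1 T1
  T0 -> b
  T1 -> a

CYK table (by increasing span):
  cell(0,0) b: {S,T0}  orig:{S}
  cell(1,1) a: {T1}  orig:{}
  cell(2,2) a: {T1}  orig:{}
  cell(0,1) ba: ∅
  cell(1,2) aa: {A}
  cell(0,2) baa: {S}

S ∈ T[0,2] ⇒ YES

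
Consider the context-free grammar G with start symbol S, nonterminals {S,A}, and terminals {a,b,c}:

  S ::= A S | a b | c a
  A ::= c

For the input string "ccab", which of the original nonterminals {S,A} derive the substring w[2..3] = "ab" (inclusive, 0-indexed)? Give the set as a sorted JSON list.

CNF form of G:
  S -> A S | T0 T1 | T2 T0
  A -> c
  T0 -> a
  T1 -> b
  T2 -> c

CYK fill (cells [i..j] with 2 ≤ i ≤ j ≤ 3 only):
  T[2,2] 'a' = {T0}  orig:{}
  T[3,3] 'b' = {T1}  orig:{}
  T[2,3] 'ab' = {S}

Original NTs in T[2,3] deriving "ab": ["S"]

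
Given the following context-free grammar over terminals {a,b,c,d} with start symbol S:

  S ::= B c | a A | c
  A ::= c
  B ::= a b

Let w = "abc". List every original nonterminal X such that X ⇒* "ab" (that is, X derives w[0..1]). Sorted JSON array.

CNF form of G:
  S -> B T2 | T0 A | c
  A -> c
  B -> T0 T1
  T0 -> a
  T1 -> b
  T2 -> c

Fill CYK table bottom-up, restricted to cells inside w[0..1]:
  T[0,0] 'a' = {T0}  orig:{}
  T[1,1] 'b' = {T1}  orig:{}
  T[0,1] 'ab' = {B}

Original NTs in T[0,1] deriving "ab": ["B"]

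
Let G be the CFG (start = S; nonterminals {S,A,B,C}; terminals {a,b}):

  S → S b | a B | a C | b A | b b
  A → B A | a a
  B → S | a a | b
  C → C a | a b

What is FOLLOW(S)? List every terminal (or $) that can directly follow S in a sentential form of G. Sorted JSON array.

FIRST sets, iterate to fixpoint:
pass 1:
  A via A→a a: +{a}
  B via B→a a: +{a}
  B via B→b: +{b}
  C via C→a b: +{a}
  S via S→a B: +{a}
  S via S→b A: +{b}
  FIRST(S)={a,b}  FIRST(A)={a}  FIRST(B)={a,b}  FIRST(C)={a}
pass 2:
  A via A→B A: +{b}
  FIRST(S)={a,b}  FIRST(A)={a,b}  FIRST(B)={a,b}  FIRST(C)={a}
pass 3: done
  FIRST(S)={a,b}  FIRST(A)={a,b}  FIRST(B)={a,b}  FIRST(C)={a}

Compute FOLLOW by fixpoint:
FOLLOW(S) := {$}
[1]
  A→B A: FOLLOW(B) ⊇ FIRST(A) = {a,b}; new: +{a,b}
  B→S: FOLLOW(S) ⊇ FOLLOW(B) ⊇ {a,b}; new: +{a,b}
  C→C a: FOLLOW(C) ⊇ FIRST(a) = {a}; new: +{a}
  S→a B: FOLLOW(B) ⊇ FOLLOW(S) ⊇ {$,a,b}; new: +{$}
  S→a C: FOLLOW(C) ⊇ FOLLOW(S) ⊇ {$,a,b}; new: +{$,b}
  S→b A: FOLLOW(A) ⊇ FOLLOW(S) ⊇ {$,a,b}; new: +{$,a,b}
  FOLLOW(S)={$,a,b}  FOLLOW(A)={$,a,b}  FOLLOW(B)={$,a,b}  FOLLOW(C)={$,a,b}
[2] — fixpoint
  FOLLOW(S)={$,a,b}  FOLLOW(A)={$,a,b}  FOLLOW(B)={$,a,b}  FOLLOW(C)={$,a,b}

FOLLOW(S) = ["$", "a", "b"]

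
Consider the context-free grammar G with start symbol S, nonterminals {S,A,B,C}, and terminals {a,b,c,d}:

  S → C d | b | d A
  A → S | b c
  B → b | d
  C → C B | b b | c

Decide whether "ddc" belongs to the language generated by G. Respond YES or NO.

Convert to CNF:
  S -> C T0 | T0 A | b
  A -> C T0 | T0 A | T1 T2 | b
  B -> b | d
  C -> C B | T1 T1 | c
  T0 -> d
  T1 -> b
  T2 -> c

CYK table (by increasing span):
  cell(0,0) d: {B,T0}  orig:{B}
  cell(1,1) d: {B,T0}  orig:{B}
  cell(2,2) c: {C,T2}  orig:{C}
  cell(0,1) dd: ∅
  cell(1,2) dc: ∅
  cell(0,2) ddc: ∅

S ∉ T[0,2] ⇒ NO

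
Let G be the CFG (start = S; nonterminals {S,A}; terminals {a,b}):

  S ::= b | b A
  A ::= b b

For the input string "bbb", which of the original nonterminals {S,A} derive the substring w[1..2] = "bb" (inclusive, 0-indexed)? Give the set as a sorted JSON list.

CNF form of G:
  S -> T0 A | b
  A -> T0 T0
  T0 -> b

CYK table (by increasing span), restricted to cells inside w[1..2]:
  T[1,1] 'b' = {S,T0}  orig:{S}
  T[2,2] 'b' = {S,T0}  orig:{S}
  T[1,2] 'bb' = {A}

Original NTs in T[1,2] deriving "bb": ["A"]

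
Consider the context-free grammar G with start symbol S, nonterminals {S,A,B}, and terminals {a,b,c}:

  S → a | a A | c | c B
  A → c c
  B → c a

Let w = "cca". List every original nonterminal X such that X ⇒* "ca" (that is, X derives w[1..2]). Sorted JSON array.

Convert to CNF:
  S -> T0 B | T1 A | a | c
  A -> T0 T0
  B -> T0 T1
  T0 -> c
  T1 -> a

CYK table (by increasing span), restricted to cells inside w[1..2]:
  T[1,1] 'c' = {S,T0}  orig:{S}
  T[2,2] 'a' = {S,T1}  orig:{S}
  T[1,2] 'ca' = {B}

Original NTs in T[1,2] deriving "ca": ["B"]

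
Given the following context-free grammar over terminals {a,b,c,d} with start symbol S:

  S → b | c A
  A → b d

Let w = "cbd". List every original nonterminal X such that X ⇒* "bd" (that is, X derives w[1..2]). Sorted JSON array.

CNF form of G:
  S -> T2 A | b
  A -> T0 T1
  T0 -> b
  T1 -> d
  T2 -> c

CYK table (by increasing span), restricted to cells inside w[1..2]:
  T[1,1] 'b' = {S,T0}  orig:{S}
  T[2,2] 'd' = {T1}  orig:{}
  T[1,2] 'bd' = {A}

Original NTs in T[1,2] deriving "bd": ["A"]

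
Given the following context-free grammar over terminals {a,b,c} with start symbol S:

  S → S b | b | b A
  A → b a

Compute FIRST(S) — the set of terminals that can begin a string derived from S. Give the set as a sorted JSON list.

FIRST sets, iterate to fixpoint:
iter 1:
  A via A→b a: +{b}
  S via S→b: +{b}
  FIRST[S]={b}  FIRST[A]={b}
iter 2: (stable)
  FIRST[S]={b}  FIRST[A]={b}

FIRST(S) = ["b"]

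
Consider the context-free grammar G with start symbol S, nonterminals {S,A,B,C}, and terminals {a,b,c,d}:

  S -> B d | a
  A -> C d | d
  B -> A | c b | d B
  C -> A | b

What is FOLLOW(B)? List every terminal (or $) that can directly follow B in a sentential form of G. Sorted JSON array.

FIRST iteration:
round 1:
  A via A→d: +{d}
  B via B→A: +{d}
  B via B→c b: +{c}
  C via C→A: +{d}
  C via C→b: +{b}
  S via S→B d: +{c,d}
  S via S→a: +{a}
  FIRST[S]={a,c,d}  FIRST[A]={d}  FIRST[B]={c,d}  FIRST[C]={b,d}
round 2:
  A via A→C d: +{b}
  B via B→A: +{b}
  S via S→B d: +{b}
  FIRST[S]={a,b,c,d}  FIRST[A]={b,d}  FIRST[B]={b,c,d}  FIRST[C]={b,d}
round 3: done
  FIRST[S]={a,b,c,d}  FIRST[A]={b,d}  FIRST[B]={b,c,d}  FIRST[C]={b,d}

Compute FOLLOW by fixpoint:
seed FOLLOW(S) with $
iter 1:
  A→C d: FOLLOW(C) ⊇ FIRST(d) = {d}; new: +{d}
  C→A: FOLLOW(A) ⊇ FOLLOW(C) ⊇ {d}; new: +{d}
  S→B d: FOLLOW(B) ⊇ FIRST(d) = {d}; new: +{d}
  FOLLOW(S)={$}  FOLLOW(A)={d}  FOLLOW(B)={d}  FOLLOW(C)={d}
iter 2: (stable)
  FOLLOW(S)={$}  FOLLOW(A)={d}  FOLLOW(B)={d}  FOLLOW(C)={d}

FOLLOW(B) = ["d"]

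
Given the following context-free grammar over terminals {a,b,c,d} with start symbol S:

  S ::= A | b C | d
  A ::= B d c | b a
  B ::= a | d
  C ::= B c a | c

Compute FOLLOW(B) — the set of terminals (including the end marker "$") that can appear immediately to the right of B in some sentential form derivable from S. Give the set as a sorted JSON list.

FIRST sets, iterate to fixpoint:
pass 1:
  A via A→b a: +{b}
  B via B→a: +{a}
  B via B→d: +{d}
  C via C→B c a: +{a,d}
  C via C→c: +{c}
  S via S→A: +{b}
  S via S→d: +{d}
  FIRST(S)={b,d}  FIRST(A)={b}  FIRST(B)={a,d}  FIRST(C)={a,c,d}
pass 2:
  A via A→B d c: +{a,d}
  S via S→A: +{a}
  FIRST(S)={a,b,d}  FIRST(A)={a,b,d}  FIRST(B)={a,d}  FIRST(C)={a,c,d}
pass 3: — fixpoint
  FIRST(S)={a,b,d}  FIRST(A)={a,b,d}  FIRST(B)={a,d}  FIRST(C)={a,c,d}

FOLLOW iteration:
FOLLOW(S) := {$}
round 1:
  A→B d c: FOLLOW(B) ⊇ FIRST(d) = {d}; new: +{d}
  C→B c a: FOLLOW(B) ⊇ FIRST(c) = {c}; new: +{c}
  S→A: FOLLOW(A) ⊇ FOLLOW(S) ⊇ {$}; new: +{$}
  S→b C: FOLLOW(C) ⊇ FOLLOW(S) ⊇ {$}; new: +{$}
  FOLLOW(S)={$}  FOLLOW(A)={$}  FOLLOW(B)={c,d}  FOLLOW(C)={$}
round 2: (stable)
  FOLLOW(S)={$}  FOLLOW(A)={$}  FOLLOW(B)={c,d}  FOLLOW(C)={$}

FOLLOW(B) = ["c", "d"]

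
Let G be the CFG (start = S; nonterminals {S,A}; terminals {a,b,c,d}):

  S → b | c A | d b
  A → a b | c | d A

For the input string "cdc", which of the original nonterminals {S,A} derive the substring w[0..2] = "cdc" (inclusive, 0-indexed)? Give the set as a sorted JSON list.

CNF form of G:
  S -> T2 T1 | T3 A | b
  A -> T0 T1 | T2 A | c
  T0 -> a
  T1 -> b
  T2 -> d
  T3 -> c

Fill CYK table bottom-up (cells [i..j] with 0 ≤ i ≤ j ≤ 2 only):
  T[0,0] 'c' = {A,T3}  orig:{A}
  T[1,1] 'd' = {T2}  orig:{}
  T[2,2] 'c' = {A,T3}  orig:{A}
  T[0,1] 'cd' = ∅
  T[1,2] 'dc' = {A}
  T[0,2] 'cdc' = {S}

Original NTs in T[0,2] deriving "cdc": ["S"]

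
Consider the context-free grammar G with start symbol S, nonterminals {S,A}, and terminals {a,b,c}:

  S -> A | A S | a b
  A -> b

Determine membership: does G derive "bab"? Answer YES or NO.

CNF form of G:
  S -> A S | T0 T1 | b
  A -> b
  T0 -> a
  T1 -> b

CYK table (by increasing span):
  cell(0,0) b: {A,S,T1}  orig:{A,S}
  cell(1,1) a: {T0}  orig:{}
  cell(2,2) b: {A,S,T1}  orig:{A,S}
  cell(0,1) ba: ∅
  cell(1,2) ab: {S}
  cell(0,2) bab: {S}

S ∈ T[0,2] ⇒ YES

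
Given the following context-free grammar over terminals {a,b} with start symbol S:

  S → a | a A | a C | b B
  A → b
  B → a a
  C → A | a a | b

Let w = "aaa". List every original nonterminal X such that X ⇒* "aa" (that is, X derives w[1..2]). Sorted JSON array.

Convert to CNF:
  S -> T0 A | T0 C | T1 B | a
  A -> b
  B -> T0 T0
  C -> T0 T0 | b
  T0 -> a
  T1 -> b

CYK fill — only the sub-triangle for w[1..2]:
  [1..1]={S,T0}  "a"  orig:{S}
  [2..2]={S,T0}  "a"  orig:{S}
  [1..2]={B,C}  "aa"

Original NTs in T[1,2] deriving "aa": ["B", "C"]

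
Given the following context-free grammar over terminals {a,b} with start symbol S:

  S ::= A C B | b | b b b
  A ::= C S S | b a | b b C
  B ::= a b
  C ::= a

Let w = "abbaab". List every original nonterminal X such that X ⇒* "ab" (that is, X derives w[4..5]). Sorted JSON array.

Convert to CNF:
  S -> A X4 | T0 X5 | b
  A -> C X2 | T0 T1 | T0 X3
  B -> T1 T0
  C -> a
  T0 -> b
  T1 -> a
  X2 -> S S
  X3 -> T0 C
  X4 -> C B
  X5 -> T0 T0

CYK table (by increasing span), restricted to cells inside w[4..5]:
  T[4,4] 'a' = {C,T1}  orig:{C}
  T[5,5] 'b' = {S,T0}  orig:{S}
  T[4,5] 'ab' = {B}

Original NTs in T[4,5] deriving "ab": ["B"]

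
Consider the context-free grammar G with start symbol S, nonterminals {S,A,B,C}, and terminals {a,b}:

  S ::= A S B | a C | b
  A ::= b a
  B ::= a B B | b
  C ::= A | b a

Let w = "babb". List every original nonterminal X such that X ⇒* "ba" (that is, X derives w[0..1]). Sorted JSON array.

Convert to CNF:
  S -> A X3 | T1 C | b
  A -> T0 T1
  B -> T1 X2 | b
  C -> T0 T1
  T0 -> b
  T1 -> a
  X2 -> B B
  X3 -> S B

Fill CYK table bottom-up — only the sub-triangle for w[0..1]:
  T[0,0] 'b' = {B,S,T0}  orig:{B,S}
  T[1,1] 'a' = {T1}  orig:{}
  T[0,1] 'ba' = {A,C}

Original NTs in T[0,1] deriving "ba": ["A", "C"]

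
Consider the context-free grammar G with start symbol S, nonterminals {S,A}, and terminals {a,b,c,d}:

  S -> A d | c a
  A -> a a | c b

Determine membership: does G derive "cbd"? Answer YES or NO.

Convert to CNF:
  S -> A T3 | T1 T0
  A -> T0 T0 | T1 T2
  T0 -> a
  T1 -> c
  T2 -> b
  T3 -> d

Fill CYK table bottom-up:
  T[0,0] 'c' = {T1}  orig:{}
  T[1,1] 'b' = {T2}  orig:{}
  T[2,2] 'd' = {T3}  orig:{}
  T[0,1] 'cb' = {A}
  T[1,2] 'bd' = ∅
  T[0,2] 'cbd' = {S}

S ∈ T[0,2] ⇒ YES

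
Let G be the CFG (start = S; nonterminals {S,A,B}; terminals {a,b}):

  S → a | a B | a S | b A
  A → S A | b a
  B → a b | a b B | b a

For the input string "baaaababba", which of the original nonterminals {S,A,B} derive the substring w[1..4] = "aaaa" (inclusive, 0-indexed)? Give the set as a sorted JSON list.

CNF form of G:
  S -> T0 A | T1 B | T1 S | a
  A -> S A | T0 T1
  B -> T0 T1 | T1 T0 | T1 X2
  T0 -> b
  T1 -> a
  X2 -> T0 B

Fill CYK table bottom-up — only the sub-triangle for w[1..4]:
  T[1,1] 'a' = {S,T1}  orig:{S}
  T[2,2] 'a' = {S,T1}  orig:{S}
  T[3,3] 'a' = {S,T1}  orig:{S}
  T[4,4] 'a' = {S,T1}  orig:{S}
  T[1,2] 'aa' = {S}
  T[2,3] 'aa' = {S}
  T[3,4] 'aa' = {S}
  T[1,3] 'aaa' = {S}
  T[2,4] 'aaa' = {S}
  T[1,4] 'aaaa' = {S}

Original NTs in T[1,4] deriving "aaaa": ["S"]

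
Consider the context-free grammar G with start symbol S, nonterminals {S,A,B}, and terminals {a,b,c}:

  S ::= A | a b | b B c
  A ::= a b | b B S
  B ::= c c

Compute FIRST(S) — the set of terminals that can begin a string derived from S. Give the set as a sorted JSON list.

FIRST sets, iterate to fixpoint:
pass 1:
  A via A→a b: +{a}
  A via A→b B S: +{b}
  B via B→c c: +{c}
  S via S→A: +{a,b}
  FIRST(S)={a,b}  FIRST(A)={a,b}  FIRST(B)={c}
pass 2: — fixpoint
  FIRST(S)={a,b}  FIRST(A)={a,b}  FIRST(B)={c}

FIRST(S) = ["a", "b"]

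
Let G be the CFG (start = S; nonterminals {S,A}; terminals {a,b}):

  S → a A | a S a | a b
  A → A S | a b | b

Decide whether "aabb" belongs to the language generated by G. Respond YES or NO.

CNF form of G:
  S -> T0 A | T0 T1 | T0 X2
  A -> A S | T0 T1 | b
  T0 -> a
  T1 -> b
  X2 -> S T0

CYK table (by increasing span):
  cell(0,0) a: {T0}  orig:{}
  cell(1,1) a: {T0}  orig:{}
  cell(2,2) b: {A,T1}  orig:{A}
  cell(3,3) b: {A,T1}  orig:{A}
  cell(0,1) aa: ∅
  cell(1,2) ab: {A,S}
  cell(2,3) bb: ∅
  cell(0,2) aab: {S}
  cell(1,3) abb: ∅
  cell(0,3) aabb: ∅

S ∉ T[0,3] ⇒ NO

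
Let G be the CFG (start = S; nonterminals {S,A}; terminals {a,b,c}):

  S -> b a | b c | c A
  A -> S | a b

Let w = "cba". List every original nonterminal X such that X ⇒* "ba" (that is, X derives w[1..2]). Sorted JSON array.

Convert to CNF:
  S -> T1 T0 | T1 T2 | T2 A
  A -> T0 T1 | T1 T0 | T1 T2 | T2 A
  T0 -> a
  T1 -> b
  T2 -> c

CYK fill (cells [i..j] with 1 ≤ i ≤ j ≤ 2 only):
  cell(1,1) b: {T1}  orig:{}
  cell(2,2) a: {T0}  orig:{}
  cell(1,2) ba: {A,S}

Original NTs in T[1,2] deriving "ba": ["A", "S"]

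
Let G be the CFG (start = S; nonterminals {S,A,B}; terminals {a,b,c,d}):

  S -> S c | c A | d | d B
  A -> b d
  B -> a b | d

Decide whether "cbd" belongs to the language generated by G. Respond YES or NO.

CNF form of G:
  S -> S T3 | T1 B | T3 A | d
  A -> T0 T1
  B -> T2 T0 | d
  T0 -> b
  T1 -> d
  T2 -> a
  T3 -> c

CYK fill:
  [0..0]={T3}  "c"  orig:{}
  [1..1]={T0}  "b"  orig:{}
  [2..2]={B,S,T1}  "d"  orig:{B,S}
  [0..1]=∅  "cb"
  [1..2]={A}  "bd"
  [0..2]={S}  "cbd"

S ∈ T[0,2] ⇒ YES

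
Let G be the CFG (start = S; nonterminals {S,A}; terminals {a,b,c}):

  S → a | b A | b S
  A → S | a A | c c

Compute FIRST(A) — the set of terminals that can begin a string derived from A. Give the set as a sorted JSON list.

FIRST iteration:
pass 1:
  A via A→a A: +{a}
  A via A→c c: +{c}
  S via S→a: +{a}
  S via S→b A: +{b}
  S: {a,b}  A: {a,c}
pass 2:
  A via A→S: +{b}
  S: {a,b}  A: {a,b,c}
pass 3: (stable)
  S: {a,b}  A: {a,b,c}

FIRST(A) = ["a", "b", "c"]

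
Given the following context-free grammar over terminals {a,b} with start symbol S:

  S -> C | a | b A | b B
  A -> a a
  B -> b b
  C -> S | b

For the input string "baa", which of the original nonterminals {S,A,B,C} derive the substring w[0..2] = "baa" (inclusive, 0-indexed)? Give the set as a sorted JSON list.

CNF form of G:
  S -> T1 A | T1 B | a | b
  A -> T0 T0
  B -> T1 T1
  C -> T1 A | T1 B | a | b
  T0 -> a
  T1 -> b

CYK fill — only the sub-triangle for w[0..2]:
  T[0,0] 'b' = {C,S,T1}  orig:{C,S}
  T[1,1] 'a' = {C,S,T0}  orig:{C,S}
  T[2,2] 'a' = {C,S,T0}  orig:{C,S}
  T[0,1] 'ba' = ∅
  T[1,2] 'aa' = {A}
  T[0,2] 'baa' = {C,S}

Original NTs in T[0,2] deriving "baa": ["C", "S"]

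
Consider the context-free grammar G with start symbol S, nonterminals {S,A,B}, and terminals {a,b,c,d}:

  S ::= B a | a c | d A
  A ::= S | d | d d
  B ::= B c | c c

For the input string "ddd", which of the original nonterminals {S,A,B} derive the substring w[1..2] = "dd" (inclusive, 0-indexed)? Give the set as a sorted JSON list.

Convert to CNF:
  S -> B T0 | T0 T1 | T2 A
  A -> B T0 | T0 T1 | T2 A | T2 T2 | d
  B -> B T1 | T1 T1
  T0 -> a
  T1 -> c
  T2 -> d

CYK table (by increasing span) — only the sub-triangle for w[1..2]:
  T[1,1] 'd' = {A,T2}  orig:{A}
  T[2,2] 'd' = {A,T2}  orig:{A}
  T[1,2] 'dd' = {A,S}

Original NTs in T[1,2] deriving "dd": ["A", "S"]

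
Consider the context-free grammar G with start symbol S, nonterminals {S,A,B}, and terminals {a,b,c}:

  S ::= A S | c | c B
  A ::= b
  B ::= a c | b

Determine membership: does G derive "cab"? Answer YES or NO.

CNF form of G:
  S -> A S | T1 B | c
  A -> b
  B -> T0 T1 | b
  T0 -> a
  T1 -> c

CYK fill:
  [0..0]={S,T1}  "c"  orig:{S}
  [1..1]={T0}  "a"  orig:{}
  [2..2]={A,B}  "b"
  [0..1]=∅  "ca"
  [1..2]=∅  "ab"
  [0..2]=∅  "cab"

S ∉ T[0,2] ⇒ NO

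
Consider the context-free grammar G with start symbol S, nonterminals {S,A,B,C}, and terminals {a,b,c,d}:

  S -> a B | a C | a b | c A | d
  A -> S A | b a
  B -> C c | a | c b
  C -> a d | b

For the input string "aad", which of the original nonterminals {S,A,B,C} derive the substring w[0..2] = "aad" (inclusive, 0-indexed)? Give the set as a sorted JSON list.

Convert to CNF:
  S -> T1 B | T1 C | T1 T0 | T2 A | d
  A -> S A | T0 T1
  B -> C T2 | T2 T0 | a
  C -> T1 T3 | b
  T0 -> b
  T1 -> a
  T2 -> c
  T3 -> d

Fill CYK table bottom-up (cells [i..j] with 0 ≤ i ≤ j ≤ 2 only):
  cell(0,0) a: {B,T1}  orig:{B}
  cell(1,1) a: {B,T1}  orig:{B}
  cell(2,2) d: {S,T3}  orig:{S}
  cell(0,1) aa: {S}
  cell(1,2) ad: {C}
  cell(0,2) aad: {S}

Original NTs in T[0,2] deriving "aad": ["S"]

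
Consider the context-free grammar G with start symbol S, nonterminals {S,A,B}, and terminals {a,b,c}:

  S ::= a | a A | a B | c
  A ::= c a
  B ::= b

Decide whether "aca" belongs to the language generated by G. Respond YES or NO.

CNF form of G:
  S -> T1 A | T1 B | a | c
  A -> T0 T1
  B -> b
  T0 -> c
  T1 -> a

CYK fill:
  [0..0]={S,T1}  "a"  orig:{S}
  [1..1]={S,T0}  "c"  orig:{S}
  [2..2]={S,T1}  "a"  orig:{S}
  [0..1]=∅  "ac"
  [1..2]={A}  "ca"
  [0..2]={S}  "aca"

S ∈ T[0,2] ⇒ YES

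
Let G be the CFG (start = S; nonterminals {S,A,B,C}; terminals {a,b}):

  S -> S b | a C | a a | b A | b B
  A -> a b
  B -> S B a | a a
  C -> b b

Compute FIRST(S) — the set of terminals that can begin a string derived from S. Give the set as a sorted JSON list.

FIRST sets, iterate to fixpoint:
[1]
  A via A→a b: +{a}
  B via B→a a: +{a}
  C via C→b b: +{b}
  S via S→a C: +{a}
  S via S→b A: +{b}
  FIRST[S]={a,b}  FIRST[A]={a}  FIRST[B]={a}  FIRST[C]={b}
[2]
  B via B→S B a: +{b}
  FIRST[S]={a,b}  FIRST[A]={a}  FIRST[B]={a,b}  FIRST[C]={b}
[3] — fixpoint
  FIRST[S]={a,b}  FIRST[A]={a}  FIRST[B]={a,b}  FIRST[C]={b}

FIRST(S) = ["a", "b"]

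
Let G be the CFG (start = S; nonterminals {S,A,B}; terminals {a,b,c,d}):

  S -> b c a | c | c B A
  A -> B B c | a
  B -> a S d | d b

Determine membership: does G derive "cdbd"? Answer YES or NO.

CNF form of G:
  S -> T0 X7 | T3 X6 | c
  A -> B X4 | a
  B -> T1 X5 | T2 T3
  T0 -> c
  T1 -> a
  T2 -> d
  T3 -> b
  X4 -> B T0
  X5 -> S T2
  X6 -> T0 T1
  X7 -> B A

Fill CYK table bottom-up:
  cell(0,0) c: {S,T0}  orig:{S}
  cell(1,1) d: {T2}  orig:{}
  cell(2,2) b: {T3}  orig:{}
  cell(3,3) d: {T2}  orig:{}
  cell(0,1) cd: {X5}  orig:{}
  cell(1,2) db: {B}
  cell(2,3) bd: ∅
  cell(0,2) cdb: ∅
  cell(1,3) dbd: ∅
  cell(0,3) cdbd: ∅

S ∉ T[0,3] ⇒ NO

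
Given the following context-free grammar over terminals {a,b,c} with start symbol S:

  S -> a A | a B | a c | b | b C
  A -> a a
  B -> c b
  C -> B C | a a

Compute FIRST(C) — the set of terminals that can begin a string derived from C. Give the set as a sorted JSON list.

Compute FIRST by fixpoint:
[1]
  A via A→a a: +{a}
  B via B→c b: +{c}
  C via C→B C: +{c}
  C via C→a a: +{a}
  S via S→a A: +{a}
  S via S→b: +{b}
  FIRST(S)={a,b}  FIRST(A)={a}  FIRST(B)={c}  FIRST(C)={a,c}
[2] (no change)
  FIRST(S)={a,b}  FIRST(A)={a}  FIRST(B)={c}  FIRST(C)={a,c}

FIRST(C) = ["a", "c"]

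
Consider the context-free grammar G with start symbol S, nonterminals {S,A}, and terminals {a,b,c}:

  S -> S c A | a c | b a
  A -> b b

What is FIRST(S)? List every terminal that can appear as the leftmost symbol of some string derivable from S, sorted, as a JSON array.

FIRST iteration:
iter 1:
  A via A→b b: +{b}
  S via S→a c: +{a}
  S via S→b a: +{b}
  S: {a,b}  A: {b}
iter 2: done
  S: {a,b}  A: {b}

FIRST(S) = ["a", "b"]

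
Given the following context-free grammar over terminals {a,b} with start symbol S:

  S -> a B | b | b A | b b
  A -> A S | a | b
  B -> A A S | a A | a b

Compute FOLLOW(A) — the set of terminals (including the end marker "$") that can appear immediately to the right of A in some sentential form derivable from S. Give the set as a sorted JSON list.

FIRST sets, iterate to fixpoint:
[1]
  A via A→a: +{a}
  A via A→b: +{b}
  B via B→A A S: +{a,b}
  S via S→a B: +{a}
  S via S→b: +{b}
  S: {a,b}  A: {a,b}  B: {a,b}
[2] — fixpoint
  S: {a,b}  A: {a,b}  B: {a,b}

Compute FOLLOW by fixpoint:
FOLLOW(S) := {$}
pass 1:
  A→A S: FOLLOW(A) ⊇ FIRST(S) = {a,b}; new: +{a,b}
  A→A S: FOLLOW(S) ⊇ FOLLOW(A) ⊇ {a,b}; new: +{a,b}
  S→a B: FOLLOW(B) ⊇ FOLLOW(S) ⊇ {$,a,b}; new: +{$,a,b}
  S→b A: FOLLOW(A) ⊇ FOLLOW(S) ⊇ {$,a,b}; new: +{$}
  S: {$,a,b}  A: {$,a,b}  B: {$,a,b}
pass 2: (stable)
  S: {$,a,b}  A: {$,a,b}  B: {$,a,b}

FOLLOW(A) = ["$", "a", "b"]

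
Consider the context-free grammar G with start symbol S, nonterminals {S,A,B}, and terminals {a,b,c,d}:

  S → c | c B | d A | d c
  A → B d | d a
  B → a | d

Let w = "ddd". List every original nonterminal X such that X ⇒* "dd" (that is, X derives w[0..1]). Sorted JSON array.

Convert to CNF:
  S -> T0 A | T0 T2 | T2 B | c
  A -> B T0 | T0 T1
  B -> a | d
  T0 -> d
  T1 -> a
  T2 -> c

CYK fill (cells [i..j] with 0 ≤ i ≤ j ≤ 1 only):
  cell(0,0) d: {B,T0}  orig:{B}
  cell(1,1) d: {B,T0}  orig:{B}
  cell(0,1) dd: {A}

Original NTs in T[0,1] deriving "dd": ["A"]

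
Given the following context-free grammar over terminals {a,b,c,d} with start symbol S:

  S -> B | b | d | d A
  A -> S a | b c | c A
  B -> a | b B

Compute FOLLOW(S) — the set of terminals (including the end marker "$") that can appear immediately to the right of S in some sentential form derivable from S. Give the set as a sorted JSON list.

Compute FIRST by fixpoint:
iter 1:
  A via A→b c: +{b}
  A via A→c A: +{c}
  B via B→a: +{a}
  B via B→b B: +{b}
  S via S→B: +{a,b}
  S via S→d: +{d}
  FIRST[S]={a,b,d}  FIRST[A]={b,c}  FIRST[B]={a,b}
iter 2:
  A via A→S a: +{a,d}
  FIRST[S]={a,b,d}  FIRST[A]={a,b,c,d}  FIRST[B]={a,b}
iter 3: (no change)
  FIRST[S]={a,b,d}  FIRST[A]={a,b,c,d}  FIRST[B]={a,b}

Compute FOLLOW by fixpoint:
seed FOLLOW(S) with $
[1]
  A→S a: FOLLOW(S) ⊇ FIRST(a) = {a}; new: +{a}
  S→B: FOLLOW(B) ⊇ FOLLOW(S) ⊇ {$,a}; new: +{$,a}
  S→d A: FOLLOW(A) ⊇ FOLLOW(S) ⊇ {$,a}; new: +{$,a}
  FOLLOW[S]={$,a}  FOLLOW[A]={$,a}  FOLLOW[B]={$,a}
[2] (no change)
  FOLLOW[S]={$,a}  FOLLOW[A]={$,a}  FOLLOW[B]={$,a}

FOLLOW(S) = ["$", "a"]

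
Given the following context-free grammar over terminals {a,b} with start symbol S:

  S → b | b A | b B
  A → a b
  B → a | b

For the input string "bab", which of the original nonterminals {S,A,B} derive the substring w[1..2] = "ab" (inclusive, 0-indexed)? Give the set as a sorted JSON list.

Convert to CNF:
  S -> T1 A | T1 B | b
  A -> T0 T1
  B -> a | b
  T0 -> a
  T1 -> b

Fill CYK table bottom-up — only the sub-triangle for w[1..2]:
  cell(1,1) a: {B,T0}  orig:{B}
  cell(2,2) b: {B,S,T1}  orig:{B,S}
  cell(1,2) ab: {A}

Original NTs in T[1,2] deriving "ab": ["A"]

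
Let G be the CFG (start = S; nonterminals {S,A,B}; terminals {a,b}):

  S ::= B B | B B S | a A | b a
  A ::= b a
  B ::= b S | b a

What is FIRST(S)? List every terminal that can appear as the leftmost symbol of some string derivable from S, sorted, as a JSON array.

Compute FIRST by fixpoint:
iter 1:
  A via A→b a: +{b}
  B via B→b S: +{b}
  S via S→B B: +{b}
  S via S→a A: +{a}
  FIRST[S]={a,b}  FIRST[A]={b}  FIRST[B]={b}
iter 2: done
  FIRST[S]={a,b}  FIRST[A]={b}  FIRST[B]={b}

FIRST(S) = ["a", "b"]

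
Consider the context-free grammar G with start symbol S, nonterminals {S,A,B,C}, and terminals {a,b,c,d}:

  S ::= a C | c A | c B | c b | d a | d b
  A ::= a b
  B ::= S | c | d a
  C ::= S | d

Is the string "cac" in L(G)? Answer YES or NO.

CNF form of G:
  S -> T0 C | T2 A | T2 B | T2 T1 | T3 T0 | T3 T1
  A -> T0 T1
  B -> T0 C | T2 A | T2 B | T2 T1 | T3 T0 | T3 T1 | c
  C -> T0 C | T2 A | T2 B | T2 T1 | T3 T0 | T3 T1 | d
  T0 -> a
  T1 -> b
  T2 -> c
  T3 -> d

Fill CYK table bottom-up:
  [0..0]={B,T2}  "c"  orig:{B}
  [1..1]={T0}  "a"  orig:{}
  [2..2]={B,T2}  "c"  orig:{B}
  [0..1]=∅  "ca"
  [1..2]=∅  "ac"
  [0..2]=∅  "cac"

S ∉ T[0,2] ⇒ NO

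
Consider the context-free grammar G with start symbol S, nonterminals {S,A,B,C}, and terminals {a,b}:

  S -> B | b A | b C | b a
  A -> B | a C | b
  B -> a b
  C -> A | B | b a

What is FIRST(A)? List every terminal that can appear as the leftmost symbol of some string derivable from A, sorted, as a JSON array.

FIRST sets, iterate to fixpoint:
round 1:
  A via A→a C: +{a}
  A via A→b: +{b}
  B via B→a b: +{a}
  C via C→A: +{a,b}
  S via S→B: +{a}
  S via S→b A: +{b}
  S: {a,b}  A: {a,b}  B: {a}  C: {a,b}
round 2: done
  S: {a,b}  A: {a,b}  B: {a}  C: {a,b}

FIRST(A) = ["a", "b"]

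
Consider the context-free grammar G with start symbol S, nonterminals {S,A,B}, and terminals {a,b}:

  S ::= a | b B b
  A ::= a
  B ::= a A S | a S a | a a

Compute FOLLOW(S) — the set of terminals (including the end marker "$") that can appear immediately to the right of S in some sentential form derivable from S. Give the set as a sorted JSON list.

FIRST sets, iterate to fixpoint:
iter 1:
  A via A→a: +{a}
  B via B→a A S: +{a}
  S via S→a: +{a}
  S via S→b B b: +{b}
  FIRST[S]={a,b}  FIRST[A]={a}  FIRST[B]={a}
iter 2: (no change)
  FIRST[S]={a,b}  FIRST[A]={a}  FIRST[B]={a}

FOLLOW sets:
FOLLOW(S) := {$}
pass 1:
  B→a A S: FOLLOW(A) ⊇ FIRST(S) = {a,b}; new: +{a,b}
  B→a S a: FOLLOW(S) ⊇ FIRST(a) = {a}; new: +{a}
  S→b B b: FOLLOW(B) ⊇ FIRST(b) = {b}; new: +{b}
  S: {$,a}  A: {a,b}  B: {b}
pass 2:
  B→a A S: FOLLOW(S) ⊇ FOLLOW(B) ⊇ {b}; new: +{b}
  S: {$,a,b}  A: {a,b}  B: {b}
pass 3: (no change)
  S: {$,a,b}  A: {a,b}  B: {b}

FOLLOW(S) = ["$", "a", "b"]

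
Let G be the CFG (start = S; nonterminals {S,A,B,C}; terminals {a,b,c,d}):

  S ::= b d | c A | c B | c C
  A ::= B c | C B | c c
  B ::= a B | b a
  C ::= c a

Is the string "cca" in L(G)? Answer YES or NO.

CNF form of G:
  S -> T0 A | T0 B | T0 C | T2 T3
  A -> B T0 | C B | T0 T0
  B -> T1 B | T2 T1
  C -> T0 T1
  T0 -> c
  T1 -> a
  T2 -> b
  T3 -> d

CYK table (by increasing span):
  T[0,0] 'c' = {T0}  orig:{}
  T[1,1] 'c' = {T0}  orig:{}
  T[2,2] 'a' = {T1}  orig:{}
  T[0,1] 'cc' = {A}
  T[1,2] 'ca' = {C}
  T[0,2] 'cca' = {S}

S ∈ T[0,2] ⇒ YES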